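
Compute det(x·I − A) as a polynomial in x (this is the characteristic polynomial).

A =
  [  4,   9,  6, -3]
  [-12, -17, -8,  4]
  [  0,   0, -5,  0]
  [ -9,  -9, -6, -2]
x^4 + 20*x^3 + 150*x^2 + 500*x + 625

Expanding det(x·I − A) (e.g. by cofactor expansion or by noting that A is similar to its Jordan form J, which has the same characteristic polynomial as A) gives
  χ_A(x) = x^4 + 20*x^3 + 150*x^2 + 500*x + 625
which factors as (x + 5)^4. The eigenvalues (with algebraic multiplicities) are λ = -5 with multiplicity 4.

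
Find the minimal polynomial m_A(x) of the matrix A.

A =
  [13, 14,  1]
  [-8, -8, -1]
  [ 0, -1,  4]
x^3 - 9*x^2 + 27*x - 27

The characteristic polynomial is χ_A(x) = (x - 3)^3, so the eigenvalues are known. The minimal polynomial is
  m_A(x) = Π_λ (x − λ)^{k_λ}
where k_λ is the size of the *largest* Jordan block for λ (equivalently, the smallest k with (A − λI)^k v = 0 for every generalised eigenvector v of λ).

  λ = 3: largest Jordan block has size 3, contributing (x − 3)^3

So m_A(x) = (x - 3)^3 = x^3 - 9*x^2 + 27*x - 27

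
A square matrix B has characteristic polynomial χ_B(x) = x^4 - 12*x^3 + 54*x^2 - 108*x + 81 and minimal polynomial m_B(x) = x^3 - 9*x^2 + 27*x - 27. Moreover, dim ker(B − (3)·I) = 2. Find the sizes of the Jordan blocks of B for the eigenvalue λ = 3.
Block sizes for λ = 3: [3, 1]

Step 1 — from the characteristic polynomial, algebraic multiplicity of λ = 3 is 4. From dim ker(B − (3)·I) = 2, there are exactly 2 Jordan blocks for λ = 3.
Step 2 — from the minimal polynomial, the factor (x − 3)^3 tells us the largest block for λ = 3 has size 3.
Step 3 — with total size 4, 2 blocks, and largest block 3, the block sizes (in nonincreasing order) are [3, 1].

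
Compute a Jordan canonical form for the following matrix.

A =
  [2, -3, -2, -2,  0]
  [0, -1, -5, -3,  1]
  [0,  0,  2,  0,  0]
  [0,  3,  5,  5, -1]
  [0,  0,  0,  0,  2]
J_3(2) ⊕ J_1(2) ⊕ J_1(2)

The characteristic polynomial is
  det(x·I − A) = x^5 - 10*x^4 + 40*x^3 - 80*x^2 + 80*x - 32 = (x - 2)^5

Eigenvalues and multiplicities (the geometric multiplicity of λ is n − rank(A − λI), which equals the number of Jordan blocks for λ):
  λ = 2: algebraic multiplicity = 5, geometric multiplicity = 3

Determining the block sizes for each eigenvalue:
  λ = 2: with am = 5 and gm = 3, the partition is not yet determined (e.g. several partitions of 5 into 3 parts exist). Let N = A − (2)·I. Computing rank(N^1) = 2, rank(N^2) = 1, rank(N^3) = 0; the number of blocks of size ≥ j is rank(N^{j−1}) − rank(N^j), giving [3, 1, 1]. So we have 1 block(s) of size 3, 2 block(s) of size 1 → block sizes [3, 1, 1]

Assembling the blocks gives a Jordan form
J =
  [2, 1, 0, 0, 0]
  [0, 2, 1, 0, 0]
  [0, 0, 2, 0, 0]
  [0, 0, 0, 2, 0]
  [0, 0, 0, 0, 2]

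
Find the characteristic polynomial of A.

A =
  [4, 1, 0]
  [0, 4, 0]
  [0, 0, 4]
x^3 - 12*x^2 + 48*x - 64

Expanding det(x·I − A) (e.g. by cofactor expansion or by noting that A is similar to its Jordan form J, which has the same characteristic polynomial as A) gives
  χ_A(x) = x^3 - 12*x^2 + 48*x - 64
which factors as (x - 4)^3. The eigenvalues (with algebraic multiplicities) are λ = 4 with multiplicity 3.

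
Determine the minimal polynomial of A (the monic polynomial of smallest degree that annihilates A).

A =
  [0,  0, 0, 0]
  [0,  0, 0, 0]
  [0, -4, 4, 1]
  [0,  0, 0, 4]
x^3 - 8*x^2 + 16*x

The characteristic polynomial is χ_A(x) = x^2*(x - 4)^2, so the eigenvalues are known. The minimal polynomial is
  m_A(x) = Π_λ (x − λ)^{k_λ}
where k_λ is the size of the *largest* Jordan block for λ (equivalently, the smallest k with (A − λI)^k v = 0 for every generalised eigenvector v of λ).

  λ = 0: largest Jordan block has size 1, contributing (x − 0)
  λ = 4: largest Jordan block has size 2, contributing (x − 4)^2

So m_A(x) = x*(x - 4)^2 = x^3 - 8*x^2 + 16*x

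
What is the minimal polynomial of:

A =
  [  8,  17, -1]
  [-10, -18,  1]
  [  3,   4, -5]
x^3 + 15*x^2 + 75*x + 125

The characteristic polynomial is χ_A(x) = (x + 5)^3, so the eigenvalues are known. The minimal polynomial is
  m_A(x) = Π_λ (x − λ)^{k_λ}
where k_λ is the size of the *largest* Jordan block for λ (equivalently, the smallest k with (A − λI)^k v = 0 for every generalised eigenvector v of λ).

  λ = -5: largest Jordan block has size 3, contributing (x + 5)^3

So m_A(x) = (x + 5)^3 = x^3 + 15*x^2 + 75*x + 125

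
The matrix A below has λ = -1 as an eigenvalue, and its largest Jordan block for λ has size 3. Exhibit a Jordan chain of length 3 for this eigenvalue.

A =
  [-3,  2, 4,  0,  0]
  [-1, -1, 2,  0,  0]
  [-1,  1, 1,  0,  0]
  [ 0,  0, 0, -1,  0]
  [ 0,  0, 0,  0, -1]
A Jordan chain for λ = -1 of length 3:
v_1 = (-2, 0, -1, 0, 0)ᵀ
v_2 = (-2, -1, -1, 0, 0)ᵀ
v_3 = (1, 0, 0, 0, 0)ᵀ

Let N = A − (-1)·I. We want v_3 with N^3 v_3 = 0 but N^2 v_3 ≠ 0; then v_{j-1} := N · v_j for j = 3, …, 2.

Pick v_3 = (1, 0, 0, 0, 0)ᵀ.
Then v_2 = N · v_3 = (-2, -1, -1, 0, 0)ᵀ.
Then v_1 = N · v_2 = (-2, 0, -1, 0, 0)ᵀ.

Sanity check: (A − (-1)·I) v_1 = (0, 0, 0, 0, 0)ᵀ = 0. ✓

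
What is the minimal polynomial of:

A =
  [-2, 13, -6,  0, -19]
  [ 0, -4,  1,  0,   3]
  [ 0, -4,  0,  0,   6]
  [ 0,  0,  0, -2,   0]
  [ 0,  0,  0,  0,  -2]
x^3 + 6*x^2 + 12*x + 8

The characteristic polynomial is χ_A(x) = (x + 2)^5, so the eigenvalues are known. The minimal polynomial is
  m_A(x) = Π_λ (x − λ)^{k_λ}
where k_λ is the size of the *largest* Jordan block for λ (equivalently, the smallest k with (A − λI)^k v = 0 for every generalised eigenvector v of λ).

  λ = -2: largest Jordan block has size 3, contributing (x + 2)^3

So m_A(x) = (x + 2)^3 = x^3 + 6*x^2 + 12*x + 8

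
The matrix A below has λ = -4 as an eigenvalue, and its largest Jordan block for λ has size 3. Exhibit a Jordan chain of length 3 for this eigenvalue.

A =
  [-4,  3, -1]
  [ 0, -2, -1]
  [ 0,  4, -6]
A Jordan chain for λ = -4 of length 3:
v_1 = (2, 0, 0)ᵀ
v_2 = (3, 2, 4)ᵀ
v_3 = (0, 1, 0)ᵀ

Let N = A − (-4)·I. We want v_3 with N^3 v_3 = 0 but N^2 v_3 ≠ 0; then v_{j-1} := N · v_j for j = 3, …, 2.

Pick v_3 = (0, 1, 0)ᵀ.
Then v_2 = N · v_3 = (3, 2, 4)ᵀ.
Then v_1 = N · v_2 = (2, 0, 0)ᵀ.

Sanity check: (A − (-4)·I) v_1 = (0, 0, 0)ᵀ = 0. ✓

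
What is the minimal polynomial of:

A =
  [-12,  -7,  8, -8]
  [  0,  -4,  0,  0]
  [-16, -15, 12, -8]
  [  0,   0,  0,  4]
x^3 + 4*x^2 - 16*x - 64

The characteristic polynomial is χ_A(x) = (x - 4)^2*(x + 4)^2, so the eigenvalues are known. The minimal polynomial is
  m_A(x) = Π_λ (x − λ)^{k_λ}
where k_λ is the size of the *largest* Jordan block for λ (equivalently, the smallest k with (A − λI)^k v = 0 for every generalised eigenvector v of λ).

  λ = -4: largest Jordan block has size 2, contributing (x + 4)^2
  λ = 4: largest Jordan block has size 1, contributing (x − 4)

So m_A(x) = (x - 4)*(x + 4)^2 = x^3 + 4*x^2 - 16*x - 64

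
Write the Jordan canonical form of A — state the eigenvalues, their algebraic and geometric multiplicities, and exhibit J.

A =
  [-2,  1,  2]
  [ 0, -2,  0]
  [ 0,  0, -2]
J_2(-2) ⊕ J_1(-2)

The characteristic polynomial is
  det(x·I − A) = x^3 + 6*x^2 + 12*x + 8 = (x + 2)^3

Eigenvalues and multiplicities (the geometric multiplicity of λ is n − rank(A − λI), which equals the number of Jordan blocks for λ):
  λ = -2: algebraic multiplicity = 3, geometric multiplicity = 2

Determining the block sizes for each eigenvalue:
  λ = -2: 2 blocks summing to 3 forces exactly one block of size 2 and the rest size 1 → block sizes [2, 1]

Assembling the blocks gives a Jordan form
J =
  [-2,  1,  0]
  [ 0, -2,  0]
  [ 0,  0, -2]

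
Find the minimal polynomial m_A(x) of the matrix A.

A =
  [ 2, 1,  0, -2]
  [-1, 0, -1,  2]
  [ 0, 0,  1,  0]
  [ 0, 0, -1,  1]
x^3 - 3*x^2 + 3*x - 1

The characteristic polynomial is χ_A(x) = (x - 1)^4, so the eigenvalues are known. The minimal polynomial is
  m_A(x) = Π_λ (x − λ)^{k_λ}
where k_λ is the size of the *largest* Jordan block for λ (equivalently, the smallest k with (A − λI)^k v = 0 for every generalised eigenvector v of λ).

  λ = 1: largest Jordan block has size 3, contributing (x − 1)^3

So m_A(x) = (x - 1)^3 = x^3 - 3*x^2 + 3*x - 1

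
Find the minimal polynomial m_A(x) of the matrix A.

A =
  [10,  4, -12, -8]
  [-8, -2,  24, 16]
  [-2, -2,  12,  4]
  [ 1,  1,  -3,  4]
x^2 - 12*x + 36

The characteristic polynomial is χ_A(x) = (x - 6)^4, so the eigenvalues are known. The minimal polynomial is
  m_A(x) = Π_λ (x − λ)^{k_λ}
where k_λ is the size of the *largest* Jordan block for λ (equivalently, the smallest k with (A − λI)^k v = 0 for every generalised eigenvector v of λ).

  λ = 6: largest Jordan block has size 2, contributing (x − 6)^2

So m_A(x) = (x - 6)^2 = x^2 - 12*x + 36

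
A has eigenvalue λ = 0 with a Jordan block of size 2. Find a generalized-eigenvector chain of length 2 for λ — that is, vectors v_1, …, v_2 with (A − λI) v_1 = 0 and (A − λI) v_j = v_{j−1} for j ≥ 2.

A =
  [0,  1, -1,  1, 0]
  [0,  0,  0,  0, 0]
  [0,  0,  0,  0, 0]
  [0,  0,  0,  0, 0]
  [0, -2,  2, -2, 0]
A Jordan chain for λ = 0 of length 2:
v_1 = (1, 0, 0, 0, -2)ᵀ
v_2 = (0, 1, 0, 0, 0)ᵀ

Let N = A − (0)·I. We want v_2 with N^2 v_2 = 0 but N^1 v_2 ≠ 0; then v_{j-1} := N · v_j for j = 2, …, 2.

Pick v_2 = (0, 1, 0, 0, 0)ᵀ.
Then v_1 = N · v_2 = (1, 0, 0, 0, -2)ᵀ.

Sanity check: (A − (0)·I) v_1 = (0, 0, 0, 0, 0)ᵀ = 0. ✓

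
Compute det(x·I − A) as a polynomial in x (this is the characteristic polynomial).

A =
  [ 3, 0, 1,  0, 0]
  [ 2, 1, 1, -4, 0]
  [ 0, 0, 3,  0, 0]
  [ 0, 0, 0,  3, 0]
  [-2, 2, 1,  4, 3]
x^5 - 13*x^4 + 66*x^3 - 162*x^2 + 189*x - 81

Expanding det(x·I − A) (e.g. by cofactor expansion or by noting that A is similar to its Jordan form J, which has the same characteristic polynomial as A) gives
  χ_A(x) = x^5 - 13*x^4 + 66*x^3 - 162*x^2 + 189*x - 81
which factors as (x - 3)^4*(x - 1). The eigenvalues (with algebraic multiplicities) are λ = 1 with multiplicity 1, λ = 3 with multiplicity 4.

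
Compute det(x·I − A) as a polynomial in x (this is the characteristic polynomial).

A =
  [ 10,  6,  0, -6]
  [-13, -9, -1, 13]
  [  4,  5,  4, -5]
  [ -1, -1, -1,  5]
x^4 - 10*x^3 + 24*x^2 + 32*x - 128

Expanding det(x·I − A) (e.g. by cofactor expansion or by noting that A is similar to its Jordan form J, which has the same characteristic polynomial as A) gives
  χ_A(x) = x^4 - 10*x^3 + 24*x^2 + 32*x - 128
which factors as (x - 4)^3*(x + 2). The eigenvalues (with algebraic multiplicities) are λ = -2 with multiplicity 1, λ = 4 with multiplicity 3.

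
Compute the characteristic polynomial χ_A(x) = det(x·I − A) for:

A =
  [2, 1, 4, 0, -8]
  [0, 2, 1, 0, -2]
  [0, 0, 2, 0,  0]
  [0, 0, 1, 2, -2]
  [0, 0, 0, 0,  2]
x^5 - 10*x^4 + 40*x^3 - 80*x^2 + 80*x - 32

Expanding det(x·I − A) (e.g. by cofactor expansion or by noting that A is similar to its Jordan form J, which has the same characteristic polynomial as A) gives
  χ_A(x) = x^5 - 10*x^4 + 40*x^3 - 80*x^2 + 80*x - 32
which factors as (x - 2)^5. The eigenvalues (with algebraic multiplicities) are λ = 2 with multiplicity 5.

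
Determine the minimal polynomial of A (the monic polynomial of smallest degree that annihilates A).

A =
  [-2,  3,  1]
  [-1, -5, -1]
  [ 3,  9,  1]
x^3 + 6*x^2 + 12*x + 8

The characteristic polynomial is χ_A(x) = (x + 2)^3, so the eigenvalues are known. The minimal polynomial is
  m_A(x) = Π_λ (x − λ)^{k_λ}
where k_λ is the size of the *largest* Jordan block for λ (equivalently, the smallest k with (A − λI)^k v = 0 for every generalised eigenvector v of λ).

  λ = -2: largest Jordan block has size 3, contributing (x + 2)^3

So m_A(x) = (x + 2)^3 = x^3 + 6*x^2 + 12*x + 8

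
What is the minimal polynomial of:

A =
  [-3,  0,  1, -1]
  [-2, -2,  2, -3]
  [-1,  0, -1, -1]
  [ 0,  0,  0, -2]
x^2 + 4*x + 4

The characteristic polynomial is χ_A(x) = (x + 2)^4, so the eigenvalues are known. The minimal polynomial is
  m_A(x) = Π_λ (x − λ)^{k_λ}
where k_λ is the size of the *largest* Jordan block for λ (equivalently, the smallest k with (A − λI)^k v = 0 for every generalised eigenvector v of λ).

  λ = -2: largest Jordan block has size 2, contributing (x + 2)^2

So m_A(x) = (x + 2)^2 = x^2 + 4*x + 4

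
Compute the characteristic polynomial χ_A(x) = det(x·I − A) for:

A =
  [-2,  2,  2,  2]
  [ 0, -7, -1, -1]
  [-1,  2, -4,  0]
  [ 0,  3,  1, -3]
x^4 + 16*x^3 + 96*x^2 + 256*x + 256

Expanding det(x·I − A) (e.g. by cofactor expansion or by noting that A is similar to its Jordan form J, which has the same characteristic polynomial as A) gives
  χ_A(x) = x^4 + 16*x^3 + 96*x^2 + 256*x + 256
which factors as (x + 4)^4. The eigenvalues (with algebraic multiplicities) are λ = -4 with multiplicity 4.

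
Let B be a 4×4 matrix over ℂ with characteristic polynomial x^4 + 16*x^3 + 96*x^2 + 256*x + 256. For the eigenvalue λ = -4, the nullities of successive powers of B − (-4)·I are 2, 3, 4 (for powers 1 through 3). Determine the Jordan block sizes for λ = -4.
Block sizes for λ = -4: [3, 1]

From the dimensions of kernels of powers, the number of Jordan blocks of size at least j is d_j − d_{j−1} where d_j = dim ker(N^j) (with d_0 = 0). Computing the differences gives [2, 1, 1].
The number of blocks of size exactly k is (#blocks of size ≥ k) − (#blocks of size ≥ k + 1), so the partition is: 1 block(s) of size 1, 1 block(s) of size 3.
In nonincreasing order the block sizes are [3, 1].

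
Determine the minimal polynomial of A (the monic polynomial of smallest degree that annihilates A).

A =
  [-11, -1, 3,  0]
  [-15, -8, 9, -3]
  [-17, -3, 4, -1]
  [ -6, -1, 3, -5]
x^2 + 10*x + 25

The characteristic polynomial is χ_A(x) = (x + 5)^4, so the eigenvalues are known. The minimal polynomial is
  m_A(x) = Π_λ (x − λ)^{k_λ}
where k_λ is the size of the *largest* Jordan block for λ (equivalently, the smallest k with (A − λI)^k v = 0 for every generalised eigenvector v of λ).

  λ = -5: largest Jordan block has size 2, contributing (x + 5)^2

So m_A(x) = (x + 5)^2 = x^2 + 10*x + 25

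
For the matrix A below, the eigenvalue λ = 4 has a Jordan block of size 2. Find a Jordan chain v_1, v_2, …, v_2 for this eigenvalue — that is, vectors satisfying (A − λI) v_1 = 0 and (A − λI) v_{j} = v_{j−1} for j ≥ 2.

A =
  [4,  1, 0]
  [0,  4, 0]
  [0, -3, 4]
A Jordan chain for λ = 4 of length 2:
v_1 = (1, 0, -3)ᵀ
v_2 = (0, 1, 0)ᵀ

Let N = A − (4)·I. We want v_2 with N^2 v_2 = 0 but N^1 v_2 ≠ 0; then v_{j-1} := N · v_j for j = 2, …, 2.

Pick v_2 = (0, 1, 0)ᵀ.
Then v_1 = N · v_2 = (1, 0, -3)ᵀ.

Sanity check: (A − (4)·I) v_1 = (0, 0, 0)ᵀ = 0. ✓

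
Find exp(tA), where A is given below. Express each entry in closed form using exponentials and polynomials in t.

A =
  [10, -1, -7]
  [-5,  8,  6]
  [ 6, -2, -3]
e^{tA} =
  [-6*t^2*exp(5*t) + 5*t*exp(5*t) + exp(5*t), 3*t^2*exp(5*t) - t*exp(5*t), 15*t^2*exp(5*t)/2 - 7*t*exp(5*t)]
  [-2*t^2*exp(5*t) - 5*t*exp(5*t), t^2*exp(5*t) + 3*t*exp(5*t) + exp(5*t), 5*t^2*exp(5*t)/2 + 6*t*exp(5*t)]
  [-4*t^2*exp(5*t) + 6*t*exp(5*t), 2*t^2*exp(5*t) - 2*t*exp(5*t), 5*t^2*exp(5*t) - 8*t*exp(5*t) + exp(5*t)]

Strategy: write A = P · J · P⁻¹ where J is a Jordan canonical form, so e^{tA} = P · e^{tJ} · P⁻¹, and e^{tJ} can be computed block-by-block.

A has Jordan form
J =
  [5, 1, 0]
  [0, 5, 1]
  [0, 0, 5]
(up to reordering of blocks).

Per-block formulas:
  For a 3×3 Jordan block J_3(5): exp(t · J_3(5)) = e^(5t)·(I + t·N + (t^2/2)·N^2), where N is the 3×3 nilpotent shift.

After assembling e^{tJ} and conjugating by P, we get:

e^{tA} =
  [-6*t^2*exp(5*t) + 5*t*exp(5*t) + exp(5*t), 3*t^2*exp(5*t) - t*exp(5*t), 15*t^2*exp(5*t)/2 - 7*t*exp(5*t)]
  [-2*t^2*exp(5*t) - 5*t*exp(5*t), t^2*exp(5*t) + 3*t*exp(5*t) + exp(5*t), 5*t^2*exp(5*t)/2 + 6*t*exp(5*t)]
  [-4*t^2*exp(5*t) + 6*t*exp(5*t), 2*t^2*exp(5*t) - 2*t*exp(5*t), 5*t^2*exp(5*t) - 8*t*exp(5*t) + exp(5*t)]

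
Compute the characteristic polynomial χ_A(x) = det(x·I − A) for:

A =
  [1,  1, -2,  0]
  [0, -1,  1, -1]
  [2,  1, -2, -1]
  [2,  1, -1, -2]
x^4 + 4*x^3 + 6*x^2 + 4*x + 1

Expanding det(x·I − A) (e.g. by cofactor expansion or by noting that A is similar to its Jordan form J, which has the same characteristic polynomial as A) gives
  χ_A(x) = x^4 + 4*x^3 + 6*x^2 + 4*x + 1
which factors as (x + 1)^4. The eigenvalues (with algebraic multiplicities) are λ = -1 with multiplicity 4.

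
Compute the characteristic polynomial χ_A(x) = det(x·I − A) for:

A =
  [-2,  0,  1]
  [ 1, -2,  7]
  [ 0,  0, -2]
x^3 + 6*x^2 + 12*x + 8

Expanding det(x·I − A) (e.g. by cofactor expansion or by noting that A is similar to its Jordan form J, which has the same characteristic polynomial as A) gives
  χ_A(x) = x^3 + 6*x^2 + 12*x + 8
which factors as (x + 2)^3. The eigenvalues (with algebraic multiplicities) are λ = -2 with multiplicity 3.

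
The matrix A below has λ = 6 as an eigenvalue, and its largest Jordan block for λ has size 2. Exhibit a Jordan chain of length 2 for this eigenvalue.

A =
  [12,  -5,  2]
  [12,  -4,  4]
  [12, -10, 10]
A Jordan chain for λ = 6 of length 2:
v_1 = (6, 12, 12)ᵀ
v_2 = (1, 0, 0)ᵀ

Let N = A − (6)·I. We want v_2 with N^2 v_2 = 0 but N^1 v_2 ≠ 0; then v_{j-1} := N · v_j for j = 2, …, 2.

Pick v_2 = (1, 0, 0)ᵀ.
Then v_1 = N · v_2 = (6, 12, 12)ᵀ.

Sanity check: (A − (6)·I) v_1 = (0, 0, 0)ᵀ = 0. ✓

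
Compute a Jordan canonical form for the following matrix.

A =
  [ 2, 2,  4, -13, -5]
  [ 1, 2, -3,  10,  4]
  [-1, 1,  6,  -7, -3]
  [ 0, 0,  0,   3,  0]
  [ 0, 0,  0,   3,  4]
J_2(3) ⊕ J_1(3) ⊕ J_2(4)

The characteristic polynomial is
  det(x·I − A) = x^5 - 17*x^4 + 115*x^3 - 387*x^2 + 648*x - 432 = (x - 4)^2*(x - 3)^3

Eigenvalues and multiplicities (the geometric multiplicity of λ is n − rank(A − λI), which equals the number of Jordan blocks for λ):
  λ = 3: algebraic multiplicity = 3, geometric multiplicity = 2
  λ = 4: algebraic multiplicity = 2, geometric multiplicity = 1

Determining the block sizes for each eigenvalue:
  λ = 3: 2 blocks summing to 3 forces exactly one block of size 2 and the rest size 1 → block sizes [2, 1]
  λ = 4: one block (gm = 1), so the single block has size am = 2 → block sizes [2]

Assembling the blocks gives a Jordan form
J =
  [3, 1, 0, 0, 0]
  [0, 3, 0, 0, 0]
  [0, 0, 3, 0, 0]
  [0, 0, 0, 4, 1]
  [0, 0, 0, 0, 4]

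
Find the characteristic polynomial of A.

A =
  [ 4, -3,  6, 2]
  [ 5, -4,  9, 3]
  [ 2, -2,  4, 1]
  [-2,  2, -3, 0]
x^4 - 4*x^3 + 6*x^2 - 4*x + 1

Expanding det(x·I − A) (e.g. by cofactor expansion or by noting that A is similar to its Jordan form J, which has the same characteristic polynomial as A) gives
  χ_A(x) = x^4 - 4*x^3 + 6*x^2 - 4*x + 1
which factors as (x - 1)^4. The eigenvalues (with algebraic multiplicities) are λ = 1 with multiplicity 4.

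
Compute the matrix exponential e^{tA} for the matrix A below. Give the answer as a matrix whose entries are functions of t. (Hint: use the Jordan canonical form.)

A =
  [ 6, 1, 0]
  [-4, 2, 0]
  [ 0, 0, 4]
e^{tA} =
  [2*t*exp(4*t) + exp(4*t), t*exp(4*t), 0]
  [-4*t*exp(4*t), -2*t*exp(4*t) + exp(4*t), 0]
  [0, 0, exp(4*t)]

Strategy: write A = P · J · P⁻¹ where J is a Jordan canonical form, so e^{tA} = P · e^{tJ} · P⁻¹, and e^{tJ} can be computed block-by-block.

A has Jordan form
J =
  [4, 1, 0]
  [0, 4, 0]
  [0, 0, 4]
(up to reordering of blocks).

Per-block formulas:
  For a 1×1 block at λ = 4: exp(t · [4]) = [e^(4t)].
  For a 2×2 Jordan block J_2(4): exp(t · J_2(4)) = e^(4t)·(I + t·N), where N is the 2×2 nilpotent shift.

After assembling e^{tJ} and conjugating by P, we get:

e^{tA} =
  [2*t*exp(4*t) + exp(4*t), t*exp(4*t), 0]
  [-4*t*exp(4*t), -2*t*exp(4*t) + exp(4*t), 0]
  [0, 0, exp(4*t)]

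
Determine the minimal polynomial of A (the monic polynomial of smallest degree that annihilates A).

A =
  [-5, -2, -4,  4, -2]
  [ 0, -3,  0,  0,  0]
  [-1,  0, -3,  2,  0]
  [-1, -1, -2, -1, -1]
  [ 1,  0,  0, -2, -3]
x^3 + 9*x^2 + 27*x + 27

The characteristic polynomial is χ_A(x) = (x + 3)^5, so the eigenvalues are known. The minimal polynomial is
  m_A(x) = Π_λ (x − λ)^{k_λ}
where k_λ is the size of the *largest* Jordan block for λ (equivalently, the smallest k with (A − λI)^k v = 0 for every generalised eigenvector v of λ).

  λ = -3: largest Jordan block has size 3, contributing (x + 3)^3

So m_A(x) = (x + 3)^3 = x^3 + 9*x^2 + 27*x + 27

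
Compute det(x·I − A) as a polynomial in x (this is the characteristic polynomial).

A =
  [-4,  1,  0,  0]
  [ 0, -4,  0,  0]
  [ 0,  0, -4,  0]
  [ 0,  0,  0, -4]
x^4 + 16*x^3 + 96*x^2 + 256*x + 256

Expanding det(x·I − A) (e.g. by cofactor expansion or by noting that A is similar to its Jordan form J, which has the same characteristic polynomial as A) gives
  χ_A(x) = x^4 + 16*x^3 + 96*x^2 + 256*x + 256
which factors as (x + 4)^4. The eigenvalues (with algebraic multiplicities) are λ = -4 with multiplicity 4.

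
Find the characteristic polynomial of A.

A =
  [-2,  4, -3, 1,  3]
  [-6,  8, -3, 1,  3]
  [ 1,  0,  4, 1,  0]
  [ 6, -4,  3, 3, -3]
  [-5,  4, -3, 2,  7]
x^5 - 20*x^4 + 160*x^3 - 640*x^2 + 1280*x - 1024

Expanding det(x·I − A) (e.g. by cofactor expansion or by noting that A is similar to its Jordan form J, which has the same characteristic polynomial as A) gives
  χ_A(x) = x^5 - 20*x^4 + 160*x^3 - 640*x^2 + 1280*x - 1024
which factors as (x - 4)^5. The eigenvalues (with algebraic multiplicities) are λ = 4 with multiplicity 5.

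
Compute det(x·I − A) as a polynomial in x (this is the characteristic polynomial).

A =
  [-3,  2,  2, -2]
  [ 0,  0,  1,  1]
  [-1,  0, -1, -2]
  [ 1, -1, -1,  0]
x^4 + 4*x^3 + 6*x^2 + 4*x + 1

Expanding det(x·I − A) (e.g. by cofactor expansion or by noting that A is similar to its Jordan form J, which has the same characteristic polynomial as A) gives
  χ_A(x) = x^4 + 4*x^3 + 6*x^2 + 4*x + 1
which factors as (x + 1)^4. The eigenvalues (with algebraic multiplicities) are λ = -1 with multiplicity 4.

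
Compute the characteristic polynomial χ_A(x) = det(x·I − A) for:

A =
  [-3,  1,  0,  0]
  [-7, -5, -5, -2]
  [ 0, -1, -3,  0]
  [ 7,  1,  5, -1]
x^4 + 12*x^3 + 54*x^2 + 108*x + 81

Expanding det(x·I − A) (e.g. by cofactor expansion or by noting that A is similar to its Jordan form J, which has the same characteristic polynomial as A) gives
  χ_A(x) = x^4 + 12*x^3 + 54*x^2 + 108*x + 81
which factors as (x + 3)^4. The eigenvalues (with algebraic multiplicities) are λ = -3 with multiplicity 4.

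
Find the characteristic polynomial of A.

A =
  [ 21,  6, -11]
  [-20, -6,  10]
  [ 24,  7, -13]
x^3 - 2*x^2 - 7*x - 4

Expanding det(x·I − A) (e.g. by cofactor expansion or by noting that A is similar to its Jordan form J, which has the same characteristic polynomial as A) gives
  χ_A(x) = x^3 - 2*x^2 - 7*x - 4
which factors as (x - 4)*(x + 1)^2. The eigenvalues (with algebraic multiplicities) are λ = -1 with multiplicity 2, λ = 4 with multiplicity 1.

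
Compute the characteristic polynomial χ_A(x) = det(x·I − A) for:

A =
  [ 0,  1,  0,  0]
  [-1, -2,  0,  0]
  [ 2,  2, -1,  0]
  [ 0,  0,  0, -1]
x^4 + 4*x^3 + 6*x^2 + 4*x + 1

Expanding det(x·I − A) (e.g. by cofactor expansion or by noting that A is similar to its Jordan form J, which has the same characteristic polynomial as A) gives
  χ_A(x) = x^4 + 4*x^3 + 6*x^2 + 4*x + 1
which factors as (x + 1)^4. The eigenvalues (with algebraic multiplicities) are λ = -1 with multiplicity 4.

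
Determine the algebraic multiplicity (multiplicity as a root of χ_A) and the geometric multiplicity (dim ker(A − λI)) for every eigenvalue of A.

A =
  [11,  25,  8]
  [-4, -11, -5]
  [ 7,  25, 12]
λ = 4: alg = 3, geom = 1

Step 1 — factor the characteristic polynomial to read off the algebraic multiplicities:
  χ_A(x) = (x - 4)^3

Step 2 — compute geometric multiplicities via the rank-nullity identity g(λ) = n − rank(A − λI):
  rank(A − (4)·I) = 2, so dim ker(A − (4)·I) = n − 2 = 1

Summary:
  λ = 4: algebraic multiplicity = 3, geometric multiplicity = 1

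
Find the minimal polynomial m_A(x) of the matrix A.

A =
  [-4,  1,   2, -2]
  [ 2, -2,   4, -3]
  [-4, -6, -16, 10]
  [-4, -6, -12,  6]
x^3 + 12*x^2 + 48*x + 64

The characteristic polynomial is χ_A(x) = (x + 4)^4, so the eigenvalues are known. The minimal polynomial is
  m_A(x) = Π_λ (x − λ)^{k_λ}
where k_λ is the size of the *largest* Jordan block for λ (equivalently, the smallest k with (A − λI)^k v = 0 for every generalised eigenvector v of λ).

  λ = -4: largest Jordan block has size 3, contributing (x + 4)^3

So m_A(x) = (x + 4)^3 = x^3 + 12*x^2 + 48*x + 64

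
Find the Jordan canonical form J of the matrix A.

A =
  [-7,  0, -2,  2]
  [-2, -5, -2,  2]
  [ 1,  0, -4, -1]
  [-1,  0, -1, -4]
J_2(-5) ⊕ J_1(-5) ⊕ J_1(-5)

The characteristic polynomial is
  det(x·I − A) = x^4 + 20*x^3 + 150*x^2 + 500*x + 625 = (x + 5)^4

Eigenvalues and multiplicities (the geometric multiplicity of λ is n − rank(A − λI), which equals the number of Jordan blocks for λ):
  λ = -5: algebraic multiplicity = 4, geometric multiplicity = 3

Determining the block sizes for each eigenvalue:
  λ = -5: 3 blocks summing to 4 forces exactly one block of size 2 and the rest size 1 → block sizes [2, 1, 1]

Assembling the blocks gives a Jordan form
J =
  [-5,  1,  0,  0]
  [ 0, -5,  0,  0]
  [ 0,  0, -5,  0]
  [ 0,  0,  0, -5]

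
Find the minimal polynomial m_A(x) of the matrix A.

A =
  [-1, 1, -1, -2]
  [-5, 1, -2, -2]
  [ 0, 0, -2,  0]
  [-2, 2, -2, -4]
x^4 + 6*x^3 + 12*x^2 + 8*x

The characteristic polynomial is χ_A(x) = x*(x + 2)^3, so the eigenvalues are known. The minimal polynomial is
  m_A(x) = Π_λ (x − λ)^{k_λ}
where k_λ is the size of the *largest* Jordan block for λ (equivalently, the smallest k with (A − λI)^k v = 0 for every generalised eigenvector v of λ).

  λ = -2: largest Jordan block has size 3, contributing (x + 2)^3
  λ = 0: largest Jordan block has size 1, contributing (x − 0)

So m_A(x) = x*(x + 2)^3 = x^4 + 6*x^3 + 12*x^2 + 8*x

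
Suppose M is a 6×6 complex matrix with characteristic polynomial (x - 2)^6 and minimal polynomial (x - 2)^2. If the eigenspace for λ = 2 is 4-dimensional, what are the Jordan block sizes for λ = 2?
Block sizes for λ = 2: [2, 2, 1, 1]

Step 1 — from the characteristic polynomial, algebraic multiplicity of λ = 2 is 6. From dim ker(M − (2)·I) = 4, there are exactly 4 Jordan blocks for λ = 2.
Step 2 — from the minimal polynomial, the factor (x − 2)^2 tells us the largest block for λ = 2 has size 2.
Step 3 — with total size 6, 4 blocks, and largest block 2, the block sizes (in nonincreasing order) are [2, 2, 1, 1].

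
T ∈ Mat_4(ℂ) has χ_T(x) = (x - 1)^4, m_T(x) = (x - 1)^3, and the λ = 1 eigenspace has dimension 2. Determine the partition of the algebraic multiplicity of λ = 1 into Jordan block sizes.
Block sizes for λ = 1: [3, 1]

Step 1 — from the characteristic polynomial, algebraic multiplicity of λ = 1 is 4. From dim ker(T − (1)·I) = 2, there are exactly 2 Jordan blocks for λ = 1.
Step 2 — from the minimal polynomial, the factor (x − 1)^3 tells us the largest block for λ = 1 has size 3.
Step 3 — with total size 4, 2 blocks, and largest block 3, the block sizes (in nonincreasing order) are [3, 1].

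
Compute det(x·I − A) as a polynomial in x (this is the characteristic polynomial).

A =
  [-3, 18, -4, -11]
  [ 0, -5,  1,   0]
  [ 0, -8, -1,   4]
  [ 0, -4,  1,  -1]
x^4 + 10*x^3 + 36*x^2 + 54*x + 27

Expanding det(x·I − A) (e.g. by cofactor expansion or by noting that A is similar to its Jordan form J, which has the same characteristic polynomial as A) gives
  χ_A(x) = x^4 + 10*x^3 + 36*x^2 + 54*x + 27
which factors as (x + 1)*(x + 3)^3. The eigenvalues (with algebraic multiplicities) are λ = -3 with multiplicity 3, λ = -1 with multiplicity 1.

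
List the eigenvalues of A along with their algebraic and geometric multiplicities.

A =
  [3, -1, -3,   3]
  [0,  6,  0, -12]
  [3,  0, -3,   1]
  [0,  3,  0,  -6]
λ = 0: alg = 4, geom = 2

Step 1 — factor the characteristic polynomial to read off the algebraic multiplicities:
  χ_A(x) = x^4

Step 2 — compute geometric multiplicities via the rank-nullity identity g(λ) = n − rank(A − λI):
  rank(A − (0)·I) = 2, so dim ker(A − (0)·I) = n − 2 = 2

Summary:
  λ = 0: algebraic multiplicity = 4, geometric multiplicity = 2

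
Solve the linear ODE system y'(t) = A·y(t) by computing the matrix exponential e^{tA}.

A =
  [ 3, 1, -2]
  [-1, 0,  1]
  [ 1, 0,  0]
e^{tA} =
  [t^2*exp(t)/2 + 2*t*exp(t) + exp(t), t^2*exp(t)/2 + t*exp(t), -t^2*exp(t)/2 - 2*t*exp(t)]
  [-t*exp(t), -t*exp(t) + exp(t), t*exp(t)]
  [t^2*exp(t)/2 + t*exp(t), t^2*exp(t)/2, -t^2*exp(t)/2 - t*exp(t) + exp(t)]

Strategy: write A = P · J · P⁻¹ where J is a Jordan canonical form, so e^{tA} = P · e^{tJ} · P⁻¹, and e^{tJ} can be computed block-by-block.

A has Jordan form
J =
  [1, 1, 0]
  [0, 1, 1]
  [0, 0, 1]
(up to reordering of blocks).

Per-block formulas:
  For a 3×3 Jordan block J_3(1): exp(t · J_3(1)) = e^(1t)·(I + t·N + (t^2/2)·N^2), where N is the 3×3 nilpotent shift.

After assembling e^{tJ} and conjugating by P, we get:

e^{tA} =
  [t^2*exp(t)/2 + 2*t*exp(t) + exp(t), t^2*exp(t)/2 + t*exp(t), -t^2*exp(t)/2 - 2*t*exp(t)]
  [-t*exp(t), -t*exp(t) + exp(t), t*exp(t)]
  [t^2*exp(t)/2 + t*exp(t), t^2*exp(t)/2, -t^2*exp(t)/2 - t*exp(t) + exp(t)]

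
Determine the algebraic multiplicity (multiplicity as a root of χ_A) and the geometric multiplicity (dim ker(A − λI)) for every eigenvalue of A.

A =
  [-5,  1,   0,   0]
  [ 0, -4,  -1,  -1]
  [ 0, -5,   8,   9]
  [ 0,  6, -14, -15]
λ = -5: alg = 3, geom = 1; λ = -1: alg = 1, geom = 1

Step 1 — factor the characteristic polynomial to read off the algebraic multiplicities:
  χ_A(x) = (x + 1)*(x + 5)^3

Step 2 — compute geometric multiplicities via the rank-nullity identity g(λ) = n − rank(A − λI):
  rank(A − (-5)·I) = 3, so dim ker(A − (-5)·I) = n − 3 = 1
  rank(A − (-1)·I) = 3, so dim ker(A − (-1)·I) = n − 3 = 1

Summary:
  λ = -5: algebraic multiplicity = 3, geometric multiplicity = 1
  λ = -1: algebraic multiplicity = 1, geometric multiplicity = 1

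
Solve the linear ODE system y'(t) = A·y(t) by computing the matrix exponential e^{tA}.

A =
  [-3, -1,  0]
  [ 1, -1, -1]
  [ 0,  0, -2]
e^{tA} =
  [-t*exp(-2*t) + exp(-2*t), -t*exp(-2*t), t^2*exp(-2*t)/2]
  [t*exp(-2*t), t*exp(-2*t) + exp(-2*t), -t^2*exp(-2*t)/2 - t*exp(-2*t)]
  [0, 0, exp(-2*t)]

Strategy: write A = P · J · P⁻¹ where J is a Jordan canonical form, so e^{tA} = P · e^{tJ} · P⁻¹, and e^{tJ} can be computed block-by-block.

A has Jordan form
J =
  [-2,  1,  0]
  [ 0, -2,  1]
  [ 0,  0, -2]
(up to reordering of blocks).

Per-block formulas:
  For a 3×3 Jordan block J_3(-2): exp(t · J_3(-2)) = e^(-2t)·(I + t·N + (t^2/2)·N^2), where N is the 3×3 nilpotent shift.

After assembling e^{tJ} and conjugating by P, we get:

e^{tA} =
  [-t*exp(-2*t) + exp(-2*t), -t*exp(-2*t), t^2*exp(-2*t)/2]
  [t*exp(-2*t), t*exp(-2*t) + exp(-2*t), -t^2*exp(-2*t)/2 - t*exp(-2*t)]
  [0, 0, exp(-2*t)]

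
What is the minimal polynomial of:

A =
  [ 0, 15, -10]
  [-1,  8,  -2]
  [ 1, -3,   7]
x^2 - 10*x + 25

The characteristic polynomial is χ_A(x) = (x - 5)^3, so the eigenvalues are known. The minimal polynomial is
  m_A(x) = Π_λ (x − λ)^{k_λ}
where k_λ is the size of the *largest* Jordan block for λ (equivalently, the smallest k with (A − λI)^k v = 0 for every generalised eigenvector v of λ).

  λ = 5: largest Jordan block has size 2, contributing (x − 5)^2

So m_A(x) = (x - 5)^2 = x^2 - 10*x + 25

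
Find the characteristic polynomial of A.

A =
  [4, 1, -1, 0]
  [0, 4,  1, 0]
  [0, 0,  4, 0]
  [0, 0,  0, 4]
x^4 - 16*x^3 + 96*x^2 - 256*x + 256

Expanding det(x·I − A) (e.g. by cofactor expansion or by noting that A is similar to its Jordan form J, which has the same characteristic polynomial as A) gives
  χ_A(x) = x^4 - 16*x^3 + 96*x^2 - 256*x + 256
which factors as (x - 4)^4. The eigenvalues (with algebraic multiplicities) are λ = 4 with multiplicity 4.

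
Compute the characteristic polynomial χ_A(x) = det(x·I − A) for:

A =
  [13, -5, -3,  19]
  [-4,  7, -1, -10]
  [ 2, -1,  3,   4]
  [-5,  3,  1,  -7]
x^4 - 16*x^3 + 96*x^2 - 256*x + 256

Expanding det(x·I − A) (e.g. by cofactor expansion or by noting that A is similar to its Jordan form J, which has the same characteristic polynomial as A) gives
  χ_A(x) = x^4 - 16*x^3 + 96*x^2 - 256*x + 256
which factors as (x - 4)^4. The eigenvalues (with algebraic multiplicities) are λ = 4 with multiplicity 4.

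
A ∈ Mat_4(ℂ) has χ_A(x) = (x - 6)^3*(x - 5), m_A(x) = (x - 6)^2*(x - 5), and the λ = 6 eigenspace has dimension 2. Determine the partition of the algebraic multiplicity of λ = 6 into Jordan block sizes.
Block sizes for λ = 6: [2, 1]

Step 1 — from the characteristic polynomial, algebraic multiplicity of λ = 6 is 3. From dim ker(A − (6)·I) = 2, there are exactly 2 Jordan blocks for λ = 6.
Step 2 — from the minimal polynomial, the factor (x − 6)^2 tells us the largest block for λ = 6 has size 2.
Step 3 — with total size 3, 2 blocks, and largest block 2, the block sizes (in nonincreasing order) are [2, 1].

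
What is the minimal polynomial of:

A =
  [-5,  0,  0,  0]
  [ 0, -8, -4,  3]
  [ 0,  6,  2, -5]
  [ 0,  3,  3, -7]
x^3 + 13*x^2 + 56*x + 80

The characteristic polynomial is χ_A(x) = (x + 4)^2*(x + 5)^2, so the eigenvalues are known. The minimal polynomial is
  m_A(x) = Π_λ (x − λ)^{k_λ}
where k_λ is the size of the *largest* Jordan block for λ (equivalently, the smallest k with (A − λI)^k v = 0 for every generalised eigenvector v of λ).

  λ = -5: largest Jordan block has size 1, contributing (x + 5)
  λ = -4: largest Jordan block has size 2, contributing (x + 4)^2

So m_A(x) = (x + 4)^2*(x + 5) = x^3 + 13*x^2 + 56*x + 80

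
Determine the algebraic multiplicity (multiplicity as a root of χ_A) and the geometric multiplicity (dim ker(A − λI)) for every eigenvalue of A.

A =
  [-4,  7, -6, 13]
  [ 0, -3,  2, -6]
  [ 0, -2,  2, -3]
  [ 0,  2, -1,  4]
λ = -4: alg = 1, geom = 1; λ = 1: alg = 3, geom = 2

Step 1 — factor the characteristic polynomial to read off the algebraic multiplicities:
  χ_A(x) = (x - 1)^3*(x + 4)

Step 2 — compute geometric multiplicities via the rank-nullity identity g(λ) = n − rank(A − λI):
  rank(A − (-4)·I) = 3, so dim ker(A − (-4)·I) = n − 3 = 1
  rank(A − (1)·I) = 2, so dim ker(A − (1)·I) = n − 2 = 2

Summary:
  λ = -4: algebraic multiplicity = 1, geometric multiplicity = 1
  λ = 1: algebraic multiplicity = 3, geometric multiplicity = 2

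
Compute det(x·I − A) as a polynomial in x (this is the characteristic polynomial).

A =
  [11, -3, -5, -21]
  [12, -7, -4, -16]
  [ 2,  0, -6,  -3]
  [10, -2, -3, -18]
x^4 + 20*x^3 + 150*x^2 + 500*x + 625

Expanding det(x·I − A) (e.g. by cofactor expansion or by noting that A is similar to its Jordan form J, which has the same characteristic polynomial as A) gives
  χ_A(x) = x^4 + 20*x^3 + 150*x^2 + 500*x + 625
which factors as (x + 5)^4. The eigenvalues (with algebraic multiplicities) are λ = -5 with multiplicity 4.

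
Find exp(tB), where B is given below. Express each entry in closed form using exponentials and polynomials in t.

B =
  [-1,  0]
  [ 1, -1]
e^{tB} =
  [exp(-t), 0]
  [t*exp(-t), exp(-t)]

Strategy: write B = P · J · P⁻¹ where J is a Jordan canonical form, so e^{tB} = P · e^{tJ} · P⁻¹, and e^{tJ} can be computed block-by-block.

B has Jordan form
J =
  [-1,  1]
  [ 0, -1]
(up to reordering of blocks).

Per-block formulas:
  For a 2×2 Jordan block J_2(-1): exp(t · J_2(-1)) = e^(-1t)·(I + t·N), where N is the 2×2 nilpotent shift.

After assembling e^{tJ} and conjugating by P, we get:

e^{tB} =
  [exp(-t), 0]
  [t*exp(-t), exp(-t)]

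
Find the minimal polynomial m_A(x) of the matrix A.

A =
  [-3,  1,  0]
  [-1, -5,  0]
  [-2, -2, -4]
x^2 + 8*x + 16

The characteristic polynomial is χ_A(x) = (x + 4)^3, so the eigenvalues are known. The minimal polynomial is
  m_A(x) = Π_λ (x − λ)^{k_λ}
where k_λ is the size of the *largest* Jordan block for λ (equivalently, the smallest k with (A − λI)^k v = 0 for every generalised eigenvector v of λ).

  λ = -4: largest Jordan block has size 2, contributing (x + 4)^2

So m_A(x) = (x + 4)^2 = x^2 + 8*x + 16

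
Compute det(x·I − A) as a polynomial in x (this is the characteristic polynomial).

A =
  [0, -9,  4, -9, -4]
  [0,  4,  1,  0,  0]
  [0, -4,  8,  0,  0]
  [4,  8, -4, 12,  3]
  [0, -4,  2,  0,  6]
x^5 - 30*x^4 + 360*x^3 - 2160*x^2 + 6480*x - 7776

Expanding det(x·I − A) (e.g. by cofactor expansion or by noting that A is similar to its Jordan form J, which has the same characteristic polynomial as A) gives
  χ_A(x) = x^5 - 30*x^4 + 360*x^3 - 2160*x^2 + 6480*x - 7776
which factors as (x - 6)^5. The eigenvalues (with algebraic multiplicities) are λ = 6 with multiplicity 5.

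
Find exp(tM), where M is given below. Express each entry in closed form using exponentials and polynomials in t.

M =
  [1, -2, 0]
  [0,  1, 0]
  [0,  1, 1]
e^{tM} =
  [exp(t), -2*t*exp(t), 0]
  [0, exp(t), 0]
  [0, t*exp(t), exp(t)]

Strategy: write M = P · J · P⁻¹ where J is a Jordan canonical form, so e^{tM} = P · e^{tJ} · P⁻¹, and e^{tJ} can be computed block-by-block.

M has Jordan form
J =
  [1, 1, 0]
  [0, 1, 0]
  [0, 0, 1]
(up to reordering of blocks).

Per-block formulas:
  For a 1×1 block at λ = 1: exp(t · [1]) = [e^(1t)].
  For a 2×2 Jordan block J_2(1): exp(t · J_2(1)) = e^(1t)·(I + t·N), where N is the 2×2 nilpotent shift.

After assembling e^{tJ} and conjugating by P, we get:

e^{tM} =
  [exp(t), -2*t*exp(t), 0]
  [0, exp(t), 0]
  [0, t*exp(t), exp(t)]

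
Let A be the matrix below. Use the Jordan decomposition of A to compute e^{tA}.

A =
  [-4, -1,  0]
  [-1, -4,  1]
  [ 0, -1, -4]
e^{tA} =
  [t^2*exp(-4*t)/2 + exp(-4*t), -t*exp(-4*t), -t^2*exp(-4*t)/2]
  [-t*exp(-4*t), exp(-4*t), t*exp(-4*t)]
  [t^2*exp(-4*t)/2, -t*exp(-4*t), -t^2*exp(-4*t)/2 + exp(-4*t)]

Strategy: write A = P · J · P⁻¹ where J is a Jordan canonical form, so e^{tA} = P · e^{tJ} · P⁻¹, and e^{tJ} can be computed block-by-block.

A has Jordan form
J =
  [-4,  1,  0]
  [ 0, -4,  1]
  [ 0,  0, -4]
(up to reordering of blocks).

Per-block formulas:
  For a 3×3 Jordan block J_3(-4): exp(t · J_3(-4)) = e^(-4t)·(I + t·N + (t^2/2)·N^2), where N is the 3×3 nilpotent shift.

After assembling e^{tJ} and conjugating by P, we get:

e^{tA} =
  [t^2*exp(-4*t)/2 + exp(-4*t), -t*exp(-4*t), -t^2*exp(-4*t)/2]
  [-t*exp(-4*t), exp(-4*t), t*exp(-4*t)]
  [t^2*exp(-4*t)/2, -t*exp(-4*t), -t^2*exp(-4*t)/2 + exp(-4*t)]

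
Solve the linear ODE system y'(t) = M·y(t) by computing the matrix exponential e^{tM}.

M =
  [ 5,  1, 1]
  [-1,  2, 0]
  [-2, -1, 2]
e^{tM} =
  [t^2*exp(3*t)/2 + 2*t*exp(3*t) + exp(3*t), t*exp(3*t), t^2*exp(3*t)/2 + t*exp(3*t)]
  [-t^2*exp(3*t)/2 - t*exp(3*t), -t*exp(3*t) + exp(3*t), -t^2*exp(3*t)/2]
  [-t^2*exp(3*t)/2 - 2*t*exp(3*t), -t*exp(3*t), -t^2*exp(3*t)/2 - t*exp(3*t) + exp(3*t)]

Strategy: write M = P · J · P⁻¹ where J is a Jordan canonical form, so e^{tM} = P · e^{tJ} · P⁻¹, and e^{tJ} can be computed block-by-block.

M has Jordan form
J =
  [3, 1, 0]
  [0, 3, 1]
  [0, 0, 3]
(up to reordering of blocks).

Per-block formulas:
  For a 3×3 Jordan block J_3(3): exp(t · J_3(3)) = e^(3t)·(I + t·N + (t^2/2)·N^2), where N is the 3×3 nilpotent shift.

After assembling e^{tJ} and conjugating by P, we get:

e^{tM} =
  [t^2*exp(3*t)/2 + 2*t*exp(3*t) + exp(3*t), t*exp(3*t), t^2*exp(3*t)/2 + t*exp(3*t)]
  [-t^2*exp(3*t)/2 - t*exp(3*t), -t*exp(3*t) + exp(3*t), -t^2*exp(3*t)/2]
  [-t^2*exp(3*t)/2 - 2*t*exp(3*t), -t*exp(3*t), -t^2*exp(3*t)/2 - t*exp(3*t) + exp(3*t)]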